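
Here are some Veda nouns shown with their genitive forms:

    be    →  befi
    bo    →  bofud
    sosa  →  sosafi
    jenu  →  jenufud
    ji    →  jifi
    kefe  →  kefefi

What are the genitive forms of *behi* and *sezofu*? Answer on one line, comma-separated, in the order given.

behifi, sezofufud

The alternation tracks the last vowel of the stem — -fud when the last vowel of the stem is a rounded vowel (*bo*, *jenu*); -fi when the last vowel of the stem is an unrounded vowel (*be*, *sosa*, *ji*, *kefe*).
The last vowel of *behi* is /i/, which is an unrounded vowel, so the suffix is -fi, giving *behifi*.
The last vowel of *sezofu* is /u/, which is a rounded vowel, so the suffix is -fud, giving *sezofufud*.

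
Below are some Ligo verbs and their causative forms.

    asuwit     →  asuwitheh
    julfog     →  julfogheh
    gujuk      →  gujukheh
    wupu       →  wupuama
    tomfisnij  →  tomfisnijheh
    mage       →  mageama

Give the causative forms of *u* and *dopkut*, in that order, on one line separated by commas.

uama, dopkutheh

The alternation tracks the final sound of the stem — -heh when the stem ends in a consonant (*asuwit*, *julfog*, *gujuk*, *tomfisnij*); -ama when the stem ends in a vowel (*wupu*, *mage*).
*u* — final sound /u/ (a vowel) → -ama → *uama*.
*dopkut*: final sound = /t/, a consonant → -heh → *dopkutheh*.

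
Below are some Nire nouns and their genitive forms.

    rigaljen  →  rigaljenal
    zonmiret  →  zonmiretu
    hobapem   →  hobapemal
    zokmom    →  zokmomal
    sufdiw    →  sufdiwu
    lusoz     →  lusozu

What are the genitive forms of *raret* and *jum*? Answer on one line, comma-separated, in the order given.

raretu, jumal

The suffix is conditioned by the final consonant: -al when the stem ends in a nasal (*rigaljen*, *hobapem*, *zokmom*); -u when the stem ends in a non-nasal consonant (*zonmiret*, *sufdiw*, *lusoz*).
*raret* — final consonant /t/ (non-nasal) → -u → *raretu*.
Since the final consonant of *jum* is /m/ (a nasal), it takes -al, giving *jumal*.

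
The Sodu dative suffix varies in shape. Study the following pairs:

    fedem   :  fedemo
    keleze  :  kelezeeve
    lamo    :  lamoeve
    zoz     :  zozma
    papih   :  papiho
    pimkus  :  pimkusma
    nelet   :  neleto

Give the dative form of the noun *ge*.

The alternation tracks the final sound of the stem — -ma when the stem ends in a sibilant (*zoz*, *pimkus*); -o when the stem ends in a non-sibilant consonant (*fedem*, *papih*, *nelet*); -eve when the stem ends in a vowel (*keleze*, *lamo*).
*ge* — final sound /e/ (a vowel) → -eve → *geeve*.

geeve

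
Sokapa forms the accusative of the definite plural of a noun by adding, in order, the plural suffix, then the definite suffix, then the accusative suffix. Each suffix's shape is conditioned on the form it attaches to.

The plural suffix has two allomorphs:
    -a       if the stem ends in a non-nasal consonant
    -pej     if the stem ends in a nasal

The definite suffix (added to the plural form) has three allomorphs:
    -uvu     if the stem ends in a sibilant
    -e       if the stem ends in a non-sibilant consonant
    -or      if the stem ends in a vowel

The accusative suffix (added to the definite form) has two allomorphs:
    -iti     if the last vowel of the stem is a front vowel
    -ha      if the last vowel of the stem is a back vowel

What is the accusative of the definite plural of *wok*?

The final consonant of *wok* is /k/, which is non-nasal, so the plural suffix is -a, giving *woka*.
The plural form *woka* — final sound /a/ (a vowel) → -or → *wokaor*.
The definite form *wokaor* — last vowel /o/ (a back vowel) → -ha → *wokaorha*.

wokaorha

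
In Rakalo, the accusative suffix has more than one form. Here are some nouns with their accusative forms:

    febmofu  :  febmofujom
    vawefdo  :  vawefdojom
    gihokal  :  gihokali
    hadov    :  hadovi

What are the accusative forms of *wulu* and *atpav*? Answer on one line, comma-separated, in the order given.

wulujom, atpavi

The alternation tracks the final sound of the stem — -i when the stem ends in a consonant (*gihokal*, *hadov*); -jom when the stem ends in a vowel (*febmofu*, *vawefdo*).
*wulu* — final sound /u/ (a vowel) → -jom → *wulujom*.
The final sound of *atpav* is /v/, which is a consonant, so the suffix is -i, giving *atpavi*.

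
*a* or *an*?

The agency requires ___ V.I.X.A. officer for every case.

a

The indefinite article is chosen by the initial *sound* of the following word, not its spelling.
The initialism *V.I.X.A.* is read letter by letter; the first letter, V, is pronounced /viː/, which begins with a consonant sound.
So the article is *a*: The agency requires a V.I.X.A. officer for every case.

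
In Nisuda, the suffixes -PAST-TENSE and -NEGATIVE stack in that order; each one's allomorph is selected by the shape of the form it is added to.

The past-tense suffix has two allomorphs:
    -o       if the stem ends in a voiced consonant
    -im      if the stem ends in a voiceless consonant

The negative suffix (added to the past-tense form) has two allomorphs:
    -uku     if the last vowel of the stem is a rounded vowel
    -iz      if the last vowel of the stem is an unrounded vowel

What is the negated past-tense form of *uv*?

Since the final consonant of *uv* is /v/ (voiced), it takes -o, giving *uvo*.
Since the last vowel of the past-tense form *uvo* is /o/ (a rounded vowel), it takes -uku, giving *uvouku*.

uvouku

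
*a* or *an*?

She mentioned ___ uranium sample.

The indefinite article is chosen by the initial *sound* of the following word, not its spelling.
*uranium* begins with the sound /jʊ/ (u pronounced /jʊ/) — a consonant sound.
So the article is *a*: She mentioned a uranium sample.

a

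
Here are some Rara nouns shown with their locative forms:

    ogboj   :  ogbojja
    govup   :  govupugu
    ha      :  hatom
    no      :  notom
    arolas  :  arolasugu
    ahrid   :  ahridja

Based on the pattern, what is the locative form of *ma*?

The alternation tracks the final sound of the stem — -ugu when the stem ends in a voiceless consonant (*govup*, *arolas*); -ja when the stem ends in a voiced consonant (*ogboj*, *ahrid*); -tom when the stem ends in a vowel (*ha*, *no*).
*ma* — final sound /a/ (a vowel) → -tom → *matom*.

matom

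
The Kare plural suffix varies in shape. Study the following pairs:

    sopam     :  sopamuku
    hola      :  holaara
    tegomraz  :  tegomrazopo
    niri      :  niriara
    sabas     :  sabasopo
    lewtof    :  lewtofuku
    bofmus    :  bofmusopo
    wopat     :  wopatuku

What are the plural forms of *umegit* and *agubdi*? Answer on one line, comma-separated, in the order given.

umegituku, agubdiara

The pattern is sibilance of the final sound: -opo when the stem ends in a sibilant (*tegomraz*, *sabas*, *bofmus*); -uku when the stem ends in a non-sibilant consonant (*sopam*, *lewtof*, *wopat*); -ara when the stem ends in a vowel (*hola*, *niri*).
*umegit*: final sound = /t/, a non-sibilant consonant → -uku → *umegituku*.
The final sound of *agubdi* is /i/, which is a vowel, so the suffix is -ara, giving *agubdiara*.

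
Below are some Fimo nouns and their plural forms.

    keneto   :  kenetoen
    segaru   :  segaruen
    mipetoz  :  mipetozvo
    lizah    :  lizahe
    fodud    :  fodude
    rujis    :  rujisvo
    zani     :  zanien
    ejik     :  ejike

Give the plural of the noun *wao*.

The pattern is sibilance of the final sound: -vo when the stem ends in a sibilant (*mipetoz*, *rujis*); -e when the stem ends in a non-sibilant consonant (*lizah*, *fodud*, *ejik*); -en when the stem ends in a vowel (*keneto*, *segaru*, *zani*).
*wao* — final sound /o/ (a vowel) → -en → *waoen*.

waoen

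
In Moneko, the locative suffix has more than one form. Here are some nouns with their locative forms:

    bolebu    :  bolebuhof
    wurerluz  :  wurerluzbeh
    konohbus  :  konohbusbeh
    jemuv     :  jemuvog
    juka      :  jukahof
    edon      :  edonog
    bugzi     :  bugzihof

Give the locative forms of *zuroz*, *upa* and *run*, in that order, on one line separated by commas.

The suffix is conditioned by the final sound: -beh when the stem ends in a sibilant (*wurerluz*, *konohbus*); -og when the stem ends in a non-sibilant consonant (*jemuv*, *edon*); -hof when the stem ends in a vowel (*bolebu*, *juka*, *bugzi*).
*zuroz*: final sound = /z/, a sibilant → -beh → *zurozbeh*.
*upa*: final sound = /a/, a vowel → -hof → *upahof*.
*run*: final sound = /n/, a non-sibilant consonant → -og → *runog*.

zurozbeh, upahof, runog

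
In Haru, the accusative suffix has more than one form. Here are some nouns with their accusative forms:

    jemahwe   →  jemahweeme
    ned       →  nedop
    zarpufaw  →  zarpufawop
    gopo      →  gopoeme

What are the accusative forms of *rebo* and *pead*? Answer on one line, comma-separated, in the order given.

The suffix is conditioned by the final sound: -op when the stem ends in a consonant (*ned*, *zarpufaw*); -eme when the stem ends in a vowel (*jemahwe*, *gopo*).
*rebo* — final sound /o/ (a vowel) → -eme → *reboeme*.
*pead* — final sound /d/ (a consonant) → -op → *peadop*.

reboeme, peadop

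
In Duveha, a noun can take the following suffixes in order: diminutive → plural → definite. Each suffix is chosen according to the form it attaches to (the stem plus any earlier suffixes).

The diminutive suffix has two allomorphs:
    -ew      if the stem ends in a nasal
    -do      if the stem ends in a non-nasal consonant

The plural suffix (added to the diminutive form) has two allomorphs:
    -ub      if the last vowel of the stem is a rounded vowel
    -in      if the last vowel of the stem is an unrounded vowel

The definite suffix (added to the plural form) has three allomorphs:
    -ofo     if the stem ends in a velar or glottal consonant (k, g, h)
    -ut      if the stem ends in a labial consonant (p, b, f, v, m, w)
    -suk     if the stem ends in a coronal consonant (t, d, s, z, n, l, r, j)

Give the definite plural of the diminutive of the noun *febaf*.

febafdoubut

*febaf* — final consonant /f/ (non-nasal) → -do → *febafdo*.
The diminutive form *febafdo*: last vowel = /o/, a rounded vowel → -ub → *febafdoub*.
The plural form *febafdoub*: final consonant = /b/, labial → -ut → *febafdoubut*.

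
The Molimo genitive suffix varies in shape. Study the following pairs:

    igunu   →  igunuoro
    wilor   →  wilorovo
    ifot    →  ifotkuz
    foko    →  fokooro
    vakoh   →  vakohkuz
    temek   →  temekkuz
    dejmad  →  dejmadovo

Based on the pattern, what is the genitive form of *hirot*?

hirotkuz

The pattern is voicing of the final sound: -kuz when the stem ends in a voiceless consonant (*ifot*, *vakoh*, *temek*); -ovo when the stem ends in a voiced consonant (*wilor*, *dejmad*); -oro when the stem ends in a vowel (*igunu*, *foko*).
*hirot*: final sound = /t/, a voiceless consonant → -kuz → *hirotkuz*.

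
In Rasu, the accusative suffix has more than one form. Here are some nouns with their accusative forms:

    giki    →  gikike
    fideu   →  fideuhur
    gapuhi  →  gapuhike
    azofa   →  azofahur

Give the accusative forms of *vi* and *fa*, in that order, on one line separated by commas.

vike, fahur

The suffix is conditioned by the last vowel: -ke when the last vowel of the stem is a front vowel (*giki*, *gapuhi*); -hur when the last vowel of the stem is a back vowel (*fideu*, *azofa*).
*vi*: last vowel = /i/, a front vowel → -ke → *vike*.
*fa*: last vowel = /a/, a back vowel → -hur → *fahur*.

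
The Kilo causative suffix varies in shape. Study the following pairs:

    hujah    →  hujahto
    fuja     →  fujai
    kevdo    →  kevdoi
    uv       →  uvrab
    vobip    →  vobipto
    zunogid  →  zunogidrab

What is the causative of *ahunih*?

The alternation tracks the final sound of the stem — -to when the stem ends in a voiceless consonant (*hujah*, *vobip*); -rab when the stem ends in a voiced consonant (*uv*, *zunogid*); -i when the stem ends in a vowel (*fuja*, *kevdo*).
*ahunih* — final sound /h/ (a voiceless consonant) → -to → *ahunihto*.

ahunihto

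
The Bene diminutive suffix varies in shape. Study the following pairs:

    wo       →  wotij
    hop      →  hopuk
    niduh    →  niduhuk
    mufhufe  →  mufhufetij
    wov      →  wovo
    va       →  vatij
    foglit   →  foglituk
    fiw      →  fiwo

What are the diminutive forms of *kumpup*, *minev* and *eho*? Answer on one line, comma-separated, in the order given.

The alternation tracks the final sound of the stem — -uk when the stem ends in a voiceless consonant (*hop*, *niduh*, *foglit*); -o when the stem ends in a voiced consonant (*wov*, *fiw*); -tij when the stem ends in a vowel (*wo*, *mufhufe*, *va*).
*kumpup*: final sound = /p/, a voiceless consonant → -uk → *kumpupuk*.
*minev*: final sound = /v/, a voiced consonant → -o → *minevo*.
*eho* — final sound /o/ (a vowel) → -tij → *ehotij*.

kumpupuk, minevo, ehotij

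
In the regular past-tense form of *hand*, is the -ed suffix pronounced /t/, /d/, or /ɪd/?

The stem *hand* ends in /t/ or /d/.
The -ed suffix is realized as /ɪd/ after /t, d/; as /t/ after other voiceless consonants; and as /d/ after other voiced sounds.
So -ed on *hand* is pronounced /ɪd/.

/ɪd/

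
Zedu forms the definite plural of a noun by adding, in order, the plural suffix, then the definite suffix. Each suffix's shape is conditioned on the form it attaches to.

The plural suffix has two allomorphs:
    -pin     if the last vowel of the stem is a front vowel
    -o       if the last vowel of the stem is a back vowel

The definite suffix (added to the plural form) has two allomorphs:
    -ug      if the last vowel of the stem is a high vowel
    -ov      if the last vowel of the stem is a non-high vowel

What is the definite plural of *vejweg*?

The last vowel of *vejweg* is /e/, which is a front vowel, so the plural suffix is -pin, giving *vejwegpin*.
The last vowel of the plural form *vejwegpin* is /i/, which is a high vowel, so the definite suffix is -ug, giving *vejwegpinug*.

vejwegpinug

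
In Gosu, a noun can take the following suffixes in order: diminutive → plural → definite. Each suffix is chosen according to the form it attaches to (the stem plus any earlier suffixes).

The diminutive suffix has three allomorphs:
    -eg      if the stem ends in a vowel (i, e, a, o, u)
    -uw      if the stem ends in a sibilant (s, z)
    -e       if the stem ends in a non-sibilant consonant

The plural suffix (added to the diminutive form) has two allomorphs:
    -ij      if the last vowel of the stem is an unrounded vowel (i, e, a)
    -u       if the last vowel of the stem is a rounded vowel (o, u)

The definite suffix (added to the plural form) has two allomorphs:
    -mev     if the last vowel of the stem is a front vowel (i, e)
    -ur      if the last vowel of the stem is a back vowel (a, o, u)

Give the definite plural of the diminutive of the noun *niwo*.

*niwo*: final sound = /o/, a vowel → -eg → *niwoeg*.
The diminutive form *niwoeg*: last vowel = /e/, an unrounded vowel → -ij → *niwoegij*.
The plural form *niwoegij* — last vowel /i/ (a front vowel) → -mev → *niwoegijmev*.

niwoegijmev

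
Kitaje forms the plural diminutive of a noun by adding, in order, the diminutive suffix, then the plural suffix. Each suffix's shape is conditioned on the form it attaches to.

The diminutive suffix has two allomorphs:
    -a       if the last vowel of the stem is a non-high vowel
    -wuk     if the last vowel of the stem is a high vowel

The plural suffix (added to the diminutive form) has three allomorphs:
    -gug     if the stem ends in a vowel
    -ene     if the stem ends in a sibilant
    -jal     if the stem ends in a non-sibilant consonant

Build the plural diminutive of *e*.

eagug

*e*: last vowel = /e/, a non-high vowel → -a → *ea*.
Since the final sound of the diminutive form *ea* is /a/ (a vowel), it takes -gug, giving *eagug*.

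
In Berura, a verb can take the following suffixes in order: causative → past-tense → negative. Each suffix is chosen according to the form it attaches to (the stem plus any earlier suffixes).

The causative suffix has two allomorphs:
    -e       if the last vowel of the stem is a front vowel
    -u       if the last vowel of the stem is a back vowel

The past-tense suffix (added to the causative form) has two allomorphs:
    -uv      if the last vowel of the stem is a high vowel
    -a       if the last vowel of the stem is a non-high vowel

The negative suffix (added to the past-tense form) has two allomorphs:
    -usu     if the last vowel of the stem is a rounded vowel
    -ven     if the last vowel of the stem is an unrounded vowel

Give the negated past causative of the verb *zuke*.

zukeeaven

Since the last vowel of *zuke* is /e/ (a front vowel), it takes -e, giving *zukee*.
The last vowel of the causative form *zukee* is /e/, which is a non-high vowel, so the past-tense suffix is -a, giving *zukeea*.
The last vowel of the past-tense form *zukeea* is /a/, which is an unrounded vowel, so the negative suffix is -ven, giving *zukeeaven*.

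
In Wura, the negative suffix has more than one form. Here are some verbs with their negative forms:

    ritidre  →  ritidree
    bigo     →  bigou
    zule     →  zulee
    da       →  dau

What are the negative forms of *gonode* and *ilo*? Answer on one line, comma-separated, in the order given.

Looking at the last vowel of each stem: -e when the last vowel of the stem is a front vowel (*ritidre*, *zule*); -u when the last vowel of the stem is a back vowel (*bigo*, *da*).
*gonode* — last vowel /e/ (a front vowel) → -e → *gonodee*.
*ilo* — last vowel /o/ (a back vowel) → -u → *ilou*.

gonodee, ilou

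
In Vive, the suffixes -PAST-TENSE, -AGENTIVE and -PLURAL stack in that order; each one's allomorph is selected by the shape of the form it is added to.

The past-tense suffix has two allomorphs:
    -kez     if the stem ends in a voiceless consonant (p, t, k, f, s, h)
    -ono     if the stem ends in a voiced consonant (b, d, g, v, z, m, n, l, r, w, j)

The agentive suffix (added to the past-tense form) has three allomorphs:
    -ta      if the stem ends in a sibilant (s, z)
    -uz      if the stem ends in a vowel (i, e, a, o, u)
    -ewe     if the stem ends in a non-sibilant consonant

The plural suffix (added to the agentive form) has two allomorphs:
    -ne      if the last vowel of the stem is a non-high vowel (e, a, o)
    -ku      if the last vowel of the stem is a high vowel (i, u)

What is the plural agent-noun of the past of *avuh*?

The final consonant of *avuh* is /h/, which is voiceless, so the past-tense suffix is -kez, giving *avuhkez*.
The past-tense form *avuhkez* — final sound /z/ (a sibilant) → -ta → *avuhkezta*.
The agentive form *avuhkezta* — last vowel /a/ (a non-high vowel) → -ne → *avuhkeztane*.

avuhkeztane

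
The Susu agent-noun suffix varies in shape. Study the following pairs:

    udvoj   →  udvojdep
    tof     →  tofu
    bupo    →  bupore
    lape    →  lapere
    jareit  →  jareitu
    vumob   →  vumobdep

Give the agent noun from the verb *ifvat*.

ifvatu

Looking at the final sound of each stem: -u when the stem ends in a voiceless consonant (*tof*, *jareit*); -dep when the stem ends in a voiced consonant (*udvoj*, *vumob*); -re when the stem ends in a vowel (*bupo*, *lape*).
*ifvat* — final sound /t/ (a voiceless consonant) → -u → *ifvatu*.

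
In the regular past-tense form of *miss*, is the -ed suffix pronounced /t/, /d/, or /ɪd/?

/t/

The stem *miss* ends in a voiceless consonant other than /t/.
The -ed suffix is realized as /ɪd/ after /t, d/; as /t/ after other voiceless consonants; and as /d/ after other voiced sounds.
So -ed on *miss* is pronounced /t/.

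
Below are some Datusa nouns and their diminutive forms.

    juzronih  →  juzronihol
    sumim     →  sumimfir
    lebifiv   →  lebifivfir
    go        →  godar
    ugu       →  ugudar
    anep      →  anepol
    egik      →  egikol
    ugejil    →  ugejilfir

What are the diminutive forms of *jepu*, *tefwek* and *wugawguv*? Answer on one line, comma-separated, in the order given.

The alternation tracks the final sound of the stem — -ol when the stem ends in a voiceless consonant (*juzronih*, *anep*, *egik*); -fir when the stem ends in a voiced consonant (*sumim*, *lebifiv*, *ugejil*); -dar when the stem ends in a vowel (*go*, *ugu*).
*jepu* — final sound /u/ (a vowel) → -dar → *jepudar*.
*tefwek*: final sound = /k/, a voiceless consonant → -ol → *tefwekol*.
Since the final sound of *wugawguv* is /v/ (a voiced consonant), it takes -fir, giving *wugawguvfir*.

jepudar, tefwekol, wugawguvfir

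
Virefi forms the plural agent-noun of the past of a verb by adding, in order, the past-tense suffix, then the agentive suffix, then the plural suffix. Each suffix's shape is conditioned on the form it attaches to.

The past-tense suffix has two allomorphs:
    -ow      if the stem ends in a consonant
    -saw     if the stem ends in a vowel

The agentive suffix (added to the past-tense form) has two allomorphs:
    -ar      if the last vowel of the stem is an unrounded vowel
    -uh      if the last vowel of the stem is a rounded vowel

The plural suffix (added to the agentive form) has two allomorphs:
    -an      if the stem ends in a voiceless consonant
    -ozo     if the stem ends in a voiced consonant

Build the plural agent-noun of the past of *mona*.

*mona*: final sound = /a/, a vowel → -saw → *monasaw*.
Since the last vowel of the past-tense form *monasaw* is /a/ (an unrounded vowel), it takes -ar, giving *monasawar*.
The agentive form *monasawar* — final consonant /r/ (voiced) → -ozo → *monasawarozo*.

monasawarozo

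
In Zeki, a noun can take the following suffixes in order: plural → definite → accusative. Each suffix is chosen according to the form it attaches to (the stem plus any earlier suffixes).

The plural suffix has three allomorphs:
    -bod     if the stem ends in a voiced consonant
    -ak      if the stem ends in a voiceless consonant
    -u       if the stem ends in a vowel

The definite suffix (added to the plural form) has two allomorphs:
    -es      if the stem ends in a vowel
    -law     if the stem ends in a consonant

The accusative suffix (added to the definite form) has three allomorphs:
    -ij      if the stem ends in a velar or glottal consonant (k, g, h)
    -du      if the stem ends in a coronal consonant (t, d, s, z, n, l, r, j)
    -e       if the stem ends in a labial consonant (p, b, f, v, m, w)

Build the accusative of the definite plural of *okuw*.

The final sound of *okuw* is /w/, which is a voiced consonant, so the plural suffix is -bod, giving *okuwbod*.
The plural form *okuwbod* — final sound /d/ (a consonant) → -law → *okuwbodlaw*.
The definite form *okuwbodlaw*: final consonant = /w/, labial → -e → *okuwbodlawe*.

okuwbodlawe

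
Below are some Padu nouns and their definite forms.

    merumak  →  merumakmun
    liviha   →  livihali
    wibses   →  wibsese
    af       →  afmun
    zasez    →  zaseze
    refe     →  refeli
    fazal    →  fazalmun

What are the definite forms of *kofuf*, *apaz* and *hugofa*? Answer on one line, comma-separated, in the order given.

Looking at the final sound of each stem: -e when the stem ends in a sibilant (*wibses*, *zasez*); -mun when the stem ends in a non-sibilant consonant (*merumak*, *af*, *fazal*); -li when the stem ends in a vowel (*liviha*, *refe*).
*kofuf*: final sound = /f/, a non-sibilant consonant → -mun → *kofufmun*.
*apaz*: final sound = /z/, a sibilant → -e → *apaze*.
The final sound of *hugofa* is /a/, which is a vowel, so the suffix is -li, giving *hugofali*.

kofufmun, apaze, hugofali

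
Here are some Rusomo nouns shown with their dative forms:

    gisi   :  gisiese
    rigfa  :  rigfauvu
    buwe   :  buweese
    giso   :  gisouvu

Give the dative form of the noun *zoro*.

zorouvu

The alternation tracks the last vowel of the stem — -ese when the last vowel of the stem is a front vowel (*gisi*, *buwe*); -uvu when the last vowel of the stem is a back vowel (*rigfa*, *giso*).
The last vowel of *zoro* is /o/, which is a back vowel, so the suffix is -uvu, giving *zorouvu*.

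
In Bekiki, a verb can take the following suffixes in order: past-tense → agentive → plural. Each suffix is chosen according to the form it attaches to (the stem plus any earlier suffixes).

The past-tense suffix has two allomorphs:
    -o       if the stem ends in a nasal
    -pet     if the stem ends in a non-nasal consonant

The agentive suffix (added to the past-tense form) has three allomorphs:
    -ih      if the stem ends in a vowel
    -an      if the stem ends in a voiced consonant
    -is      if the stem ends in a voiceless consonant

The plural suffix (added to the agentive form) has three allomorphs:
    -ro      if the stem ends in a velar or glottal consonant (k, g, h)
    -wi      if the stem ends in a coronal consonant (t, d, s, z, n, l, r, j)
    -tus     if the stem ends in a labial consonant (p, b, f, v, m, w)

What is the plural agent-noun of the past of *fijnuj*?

fijnujpetiswi

Since the final consonant of *fijnuj* is /j/ (non-nasal), it takes -pet, giving *fijnujpet*.
Since the final sound of the past-tense form *fijnujpet* is /t/ (a voiceless consonant), it takes -is, giving *fijnujpetis*.
The final consonant of the agentive form *fijnujpetis* is /s/, which is coronal, so the plural suffix is -wi, giving *fijnujpetiswi*.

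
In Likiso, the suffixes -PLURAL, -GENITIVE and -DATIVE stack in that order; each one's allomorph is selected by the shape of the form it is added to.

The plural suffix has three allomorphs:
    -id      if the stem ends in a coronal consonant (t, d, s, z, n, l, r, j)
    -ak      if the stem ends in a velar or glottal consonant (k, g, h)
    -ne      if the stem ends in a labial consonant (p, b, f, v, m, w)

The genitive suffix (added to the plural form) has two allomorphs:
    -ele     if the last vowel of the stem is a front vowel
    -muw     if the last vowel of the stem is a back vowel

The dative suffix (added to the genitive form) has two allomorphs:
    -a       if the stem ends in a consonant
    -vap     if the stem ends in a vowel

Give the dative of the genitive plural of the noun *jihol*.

jiholidelevap

The final consonant of *jihol* is /l/, which is coronal, so the plural suffix is -id, giving *jiholid*.
Since the last vowel of the plural form *jiholid* is /i/ (a front vowel), it takes -ele, giving *jiholidele*.
Since the final sound of the genitive form *jiholidele* is /e/ (a vowel), it takes -vap, giving *jiholidelevap*.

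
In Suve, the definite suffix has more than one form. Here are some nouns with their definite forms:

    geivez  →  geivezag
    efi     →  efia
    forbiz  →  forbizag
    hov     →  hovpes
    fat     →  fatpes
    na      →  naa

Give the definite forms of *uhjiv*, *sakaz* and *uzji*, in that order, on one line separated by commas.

uhjivpes, sakazag, uzjia

The alternation tracks the final sound of the stem — -ag when the stem ends in a sibilant (*geivez*, *forbiz*); -pes when the stem ends in a non-sibilant consonant (*hov*, *fat*); -a when the stem ends in a vowel (*efi*, *na*).
Since the final sound of *uhjiv* is /v/ (a non-sibilant consonant), it takes -pes, giving *uhjivpes*.
Since the final sound of *sakaz* is /z/ (a sibilant), it takes -ag, giving *sakazag*.
The final sound of *uzji* is /i/, which is a vowel, so the suffix is -a, giving *uzjia*.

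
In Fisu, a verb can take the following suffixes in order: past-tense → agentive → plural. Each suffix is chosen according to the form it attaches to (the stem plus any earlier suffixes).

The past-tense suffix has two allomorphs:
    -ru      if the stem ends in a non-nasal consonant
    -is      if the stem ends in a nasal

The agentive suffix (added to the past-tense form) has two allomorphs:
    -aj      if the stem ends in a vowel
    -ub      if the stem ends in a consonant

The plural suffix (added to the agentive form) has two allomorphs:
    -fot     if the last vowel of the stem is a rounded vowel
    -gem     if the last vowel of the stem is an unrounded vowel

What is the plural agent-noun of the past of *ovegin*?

The final consonant of *ovegin* is /n/, which is a nasal, so the past-tense suffix is -is, giving *oveginis*.
The past-tense form *oveginis*: final sound = /s/, a consonant → -ub → *oveginisub*.
The agentive form *oveginisub* — last vowel /u/ (a rounded vowel) → -fot → *oveginisubfot*.

oveginisubfot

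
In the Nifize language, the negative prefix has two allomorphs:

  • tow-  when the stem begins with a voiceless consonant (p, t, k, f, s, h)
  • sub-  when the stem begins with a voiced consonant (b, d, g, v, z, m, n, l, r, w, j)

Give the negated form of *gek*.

subgek

The first consonant of *gek* is /g/, which is voiced, so the prefix is sub-, giving *subgek*.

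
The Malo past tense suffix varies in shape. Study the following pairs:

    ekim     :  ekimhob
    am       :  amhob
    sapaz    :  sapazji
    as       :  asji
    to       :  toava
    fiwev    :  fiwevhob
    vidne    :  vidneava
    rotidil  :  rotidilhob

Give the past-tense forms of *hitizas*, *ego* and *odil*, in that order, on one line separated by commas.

hitizasji, egoava, odilhob

The pattern is sibilance of the final sound: -ji when the stem ends in a sibilant (*sapaz*, *as*); -hob when the stem ends in a non-sibilant consonant (*ekim*, *am*, *fiwev*, *rotidil*); -ava when the stem ends in a vowel (*to*, *vidne*).
*hitizas*: final sound = /s/, a sibilant → -ji → *hitizasji*.
*ego*: final sound = /o/, a vowel → -ava → *egoava*.
Since the final sound of *odil* is /l/ (a non-sibilant consonant), it takes -hob, giving *odilhob*.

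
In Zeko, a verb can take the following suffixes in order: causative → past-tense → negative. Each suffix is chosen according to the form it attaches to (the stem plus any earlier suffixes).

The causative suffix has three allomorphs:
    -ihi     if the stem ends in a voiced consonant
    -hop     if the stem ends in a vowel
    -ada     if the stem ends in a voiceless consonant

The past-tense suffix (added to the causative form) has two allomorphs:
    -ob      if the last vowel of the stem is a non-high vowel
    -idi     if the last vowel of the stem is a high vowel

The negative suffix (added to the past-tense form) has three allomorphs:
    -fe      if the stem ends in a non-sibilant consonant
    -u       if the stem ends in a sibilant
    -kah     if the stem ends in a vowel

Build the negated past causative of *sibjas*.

sibjasadaobfe

*sibjas* — final sound /s/ (a voiceless consonant) → -ada → *sibjasada*.
The causative form *sibjasada*: last vowel = /a/, a non-high vowel → -ob → *sibjasadaob*.
The past-tense form *sibjasadaob*: final sound = /b/, a non-sibilant consonant → -fe → *sibjasadaobfe*.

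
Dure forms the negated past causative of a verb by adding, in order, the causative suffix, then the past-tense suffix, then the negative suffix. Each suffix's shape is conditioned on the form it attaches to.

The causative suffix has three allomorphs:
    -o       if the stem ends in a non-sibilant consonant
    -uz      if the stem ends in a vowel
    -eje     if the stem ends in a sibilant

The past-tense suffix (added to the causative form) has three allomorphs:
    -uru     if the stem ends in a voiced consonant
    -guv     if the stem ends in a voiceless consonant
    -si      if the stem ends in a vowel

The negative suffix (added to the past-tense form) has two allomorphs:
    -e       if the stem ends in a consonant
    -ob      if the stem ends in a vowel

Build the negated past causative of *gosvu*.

gosvuuzuruob

*gosvu*: final sound = /u/, a vowel → -uz → *gosvuuz*.
Since the final sound of the causative form *gosvuuz* is /z/ (a voiced consonant), it takes -uru, giving *gosvuuzuru*.
The final sound of the past-tense form *gosvuuzuru* is /u/, which is a vowel, so the negative suffix is -ob, giving *gosvuuzuruob*.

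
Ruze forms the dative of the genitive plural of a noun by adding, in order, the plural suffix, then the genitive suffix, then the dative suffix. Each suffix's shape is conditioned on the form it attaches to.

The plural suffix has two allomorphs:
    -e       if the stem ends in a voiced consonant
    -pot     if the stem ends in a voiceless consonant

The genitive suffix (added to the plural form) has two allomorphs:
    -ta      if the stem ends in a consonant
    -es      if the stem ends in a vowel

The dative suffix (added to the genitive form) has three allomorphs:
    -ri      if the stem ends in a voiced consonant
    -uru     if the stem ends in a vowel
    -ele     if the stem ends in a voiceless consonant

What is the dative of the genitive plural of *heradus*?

*heradus*: final consonant = /s/, voiceless → -pot → *heraduspot*.
Since the final sound of the plural form *heraduspot* is /t/ (a consonant), it takes -ta, giving *heraduspotta*.
The genitive form *heraduspotta*: final sound = /a/, a vowel → -uru → *heraduspottauru*.

heraduspottauru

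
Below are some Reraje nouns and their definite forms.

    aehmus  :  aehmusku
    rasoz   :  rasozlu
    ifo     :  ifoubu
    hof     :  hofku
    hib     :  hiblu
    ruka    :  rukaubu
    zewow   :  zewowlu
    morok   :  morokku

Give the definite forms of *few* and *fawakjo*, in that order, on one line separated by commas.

Looking at the final sound of each stem: -ku when the stem ends in a voiceless consonant (*aehmus*, *hof*, *morok*); -lu when the stem ends in a voiced consonant (*rasoz*, *hib*, *zewow*); -ubu when the stem ends in a vowel (*ifo*, *ruka*).
The final sound of *few* is /w/, which is a voiced consonant, so the suffix is -lu, giving *fewlu*.
*fawakjo* — final sound /o/ (a vowel) → -ubu → *fawakjoubu*.

fewlu, fawakjoubu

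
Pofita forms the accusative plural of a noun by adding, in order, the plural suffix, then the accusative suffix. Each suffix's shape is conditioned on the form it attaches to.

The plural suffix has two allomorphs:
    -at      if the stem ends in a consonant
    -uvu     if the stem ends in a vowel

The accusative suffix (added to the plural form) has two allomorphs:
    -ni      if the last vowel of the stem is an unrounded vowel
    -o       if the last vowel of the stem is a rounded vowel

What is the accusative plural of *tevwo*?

tevwouvuo

The final sound of *tevwo* is /o/, which is a vowel, so the plural suffix is -uvu, giving *tevwouvu*.
The plural form *tevwouvu* — last vowel /u/ (a rounded vowel) → -o → *tevwouvuo*.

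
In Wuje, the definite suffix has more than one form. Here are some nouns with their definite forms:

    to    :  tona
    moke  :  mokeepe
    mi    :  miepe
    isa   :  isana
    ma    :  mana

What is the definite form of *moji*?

The alternation tracks the last vowel of the stem — -epe when the last vowel of the stem is a front vowel (*moke*, *mi*); -na when the last vowel of the stem is a back vowel (*to*, *isa*, *ma*).
The last vowel of *moji* is /i/, which is a front vowel, so the suffix is -epe, giving *mojiepe*.

mojiepe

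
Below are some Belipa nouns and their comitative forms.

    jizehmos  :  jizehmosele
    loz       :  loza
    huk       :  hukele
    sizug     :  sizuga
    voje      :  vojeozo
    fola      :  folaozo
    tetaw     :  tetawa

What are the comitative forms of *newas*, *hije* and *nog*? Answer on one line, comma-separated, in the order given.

The pattern is voicing of the final sound: -ele when the stem ends in a voiceless consonant (*jizehmos*, *huk*); -a when the stem ends in a voiced consonant (*loz*, *sizug*, *tetaw*); -ozo when the stem ends in a vowel (*voje*, *fola*).
The final sound of *newas* is /s/, which is a voiceless consonant, so the suffix is -ele, giving *newasele*.
*hije*: final sound = /e/, a vowel → -ozo → *hijeozo*.
*nog*: final sound = /g/, a voiced consonant → -a → *noga*.

newasele, hijeozo, noga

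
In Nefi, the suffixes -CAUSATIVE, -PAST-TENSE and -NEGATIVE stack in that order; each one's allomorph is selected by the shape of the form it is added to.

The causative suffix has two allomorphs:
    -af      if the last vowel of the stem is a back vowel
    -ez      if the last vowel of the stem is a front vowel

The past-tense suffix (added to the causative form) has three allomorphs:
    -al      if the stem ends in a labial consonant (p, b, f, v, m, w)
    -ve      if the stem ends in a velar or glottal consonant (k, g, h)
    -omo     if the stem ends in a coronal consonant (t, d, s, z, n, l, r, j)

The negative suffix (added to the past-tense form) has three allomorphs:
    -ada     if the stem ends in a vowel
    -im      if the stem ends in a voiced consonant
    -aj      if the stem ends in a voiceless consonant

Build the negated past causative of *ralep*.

*ralep* — last vowel /e/ (a front vowel) → -ez → *ralepez*.
The causative form *ralepez*: final consonant = /z/, coronal → -omo → *ralepezomo*.
The past-tense form *ralepezomo* — final sound /o/ (a vowel) → -ada → *ralepezomoada*.

ralepezomoada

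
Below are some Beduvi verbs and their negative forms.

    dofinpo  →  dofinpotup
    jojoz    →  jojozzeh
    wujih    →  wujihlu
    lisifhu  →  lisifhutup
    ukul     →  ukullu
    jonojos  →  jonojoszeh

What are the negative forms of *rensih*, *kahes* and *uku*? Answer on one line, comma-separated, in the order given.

rensihlu, kaheszeh, ukutup

The pattern is sibilance of the final sound: -zeh when the stem ends in a sibilant (*jojoz*, *jonojos*); -lu when the stem ends in a non-sibilant consonant (*wujih*, *ukul*); -tup when the stem ends in a vowel (*dofinpo*, *lisifhu*).
*rensih* — final sound /h/ (a non-sibilant consonant) → -lu → *rensihlu*.
Since the final sound of *kahes* is /s/ (a sibilant), it takes -zeh, giving *kaheszeh*.
The final sound of *uku* is /u/, which is a vowel, so the suffix is -tup, giving *ukutup*.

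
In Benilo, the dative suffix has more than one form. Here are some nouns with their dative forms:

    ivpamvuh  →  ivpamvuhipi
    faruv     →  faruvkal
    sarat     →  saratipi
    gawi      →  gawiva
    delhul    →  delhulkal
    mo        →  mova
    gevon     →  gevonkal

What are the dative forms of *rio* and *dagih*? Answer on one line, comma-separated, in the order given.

Looking at the final sound of each stem: -ipi when the stem ends in a voiceless consonant (*ivpamvuh*, *sarat*); -kal when the stem ends in a voiced consonant (*faruv*, *delhul*, *gevon*); -va when the stem ends in a vowel (*gawi*, *mo*).
The final sound of *rio* is /o/, which is a vowel, so the suffix is -va, giving *riova*.
*dagih*: final sound = /h/, a voiceless consonant → -ipi → *dagihipi*.

riova, dagihipi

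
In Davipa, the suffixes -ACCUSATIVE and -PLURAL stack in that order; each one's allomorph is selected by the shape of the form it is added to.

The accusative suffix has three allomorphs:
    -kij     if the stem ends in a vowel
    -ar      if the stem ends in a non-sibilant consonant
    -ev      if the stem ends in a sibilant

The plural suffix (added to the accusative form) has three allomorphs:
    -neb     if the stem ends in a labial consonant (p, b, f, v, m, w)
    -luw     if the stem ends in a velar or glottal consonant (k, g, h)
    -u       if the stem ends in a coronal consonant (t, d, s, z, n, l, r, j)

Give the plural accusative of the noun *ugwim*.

ugwimaru

Since the final sound of *ugwim* is /m/ (a non-sibilant consonant), it takes -ar, giving *ugwimar*.
The accusative form *ugwimar*: final consonant = /r/, coronal → -u → *ugwimaru*.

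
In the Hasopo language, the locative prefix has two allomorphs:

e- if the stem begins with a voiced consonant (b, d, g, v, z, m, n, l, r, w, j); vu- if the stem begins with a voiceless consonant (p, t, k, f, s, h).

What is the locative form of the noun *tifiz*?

vutifiz

*tifiz* — first consonant /t/ (voiceless) → vu- → *vutifiz*.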